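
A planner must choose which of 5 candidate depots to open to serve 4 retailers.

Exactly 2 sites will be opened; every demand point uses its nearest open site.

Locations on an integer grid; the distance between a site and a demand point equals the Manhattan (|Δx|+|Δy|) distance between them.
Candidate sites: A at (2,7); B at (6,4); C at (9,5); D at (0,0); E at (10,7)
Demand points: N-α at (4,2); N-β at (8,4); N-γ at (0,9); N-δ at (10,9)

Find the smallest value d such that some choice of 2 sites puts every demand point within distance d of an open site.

Open {A, C}.
  Farthest demand point is N-α at distance 7 (to A); all others are ≤ 7.
With {A, E} the worst case is 7.
With {A, B} the worst case is 9.
No size-2 selection achieves below 7.

7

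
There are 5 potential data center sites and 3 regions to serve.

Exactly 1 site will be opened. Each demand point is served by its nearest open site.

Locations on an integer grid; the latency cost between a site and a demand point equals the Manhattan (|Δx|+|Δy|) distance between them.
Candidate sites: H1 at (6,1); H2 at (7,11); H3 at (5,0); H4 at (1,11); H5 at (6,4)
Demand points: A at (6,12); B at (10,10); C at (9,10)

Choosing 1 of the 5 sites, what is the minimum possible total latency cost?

9

Open {H2}.
  A→H2 2, B→H2 4, C→H2 3  ⇒ total 9.
Compare {H4}: total 25.
Compare {H5}: total 27.
No size-1 selection does better; minimum is 9.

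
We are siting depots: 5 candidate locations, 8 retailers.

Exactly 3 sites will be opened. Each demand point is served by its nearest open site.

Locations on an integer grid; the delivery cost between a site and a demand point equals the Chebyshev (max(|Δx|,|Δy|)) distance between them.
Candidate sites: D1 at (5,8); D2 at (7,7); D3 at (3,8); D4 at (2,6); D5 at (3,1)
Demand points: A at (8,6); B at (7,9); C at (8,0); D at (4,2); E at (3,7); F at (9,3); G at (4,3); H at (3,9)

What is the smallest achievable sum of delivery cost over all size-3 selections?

17

Open {D2, D3, D5}.
  A→D2 1, B→D2 2, C→D5 5, D→D5 1, E→D3 1, F→D2 4, G→D5 2, H→D3 1  ⇒ total 17.
Compare {D1, D2, D5}: total 19.
Compare {D2, D4, D5}: total 19.
No size-3 selection does better; minimum is 17.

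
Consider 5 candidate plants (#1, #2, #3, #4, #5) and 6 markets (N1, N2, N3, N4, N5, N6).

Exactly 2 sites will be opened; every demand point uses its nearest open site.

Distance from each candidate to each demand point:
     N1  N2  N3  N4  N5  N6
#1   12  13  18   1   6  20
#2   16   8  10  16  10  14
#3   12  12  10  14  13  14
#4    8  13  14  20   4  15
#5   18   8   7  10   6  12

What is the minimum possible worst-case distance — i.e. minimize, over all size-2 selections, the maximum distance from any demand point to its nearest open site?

Open {#1, #5}.
  Farthest demand point is N1 at distance 12 (to #1); all others are ≤ 12.
With {#3, #5} the worst case is 12.
With {#4, #5} the worst case is 12.
No size-2 selection achieves below 12.

12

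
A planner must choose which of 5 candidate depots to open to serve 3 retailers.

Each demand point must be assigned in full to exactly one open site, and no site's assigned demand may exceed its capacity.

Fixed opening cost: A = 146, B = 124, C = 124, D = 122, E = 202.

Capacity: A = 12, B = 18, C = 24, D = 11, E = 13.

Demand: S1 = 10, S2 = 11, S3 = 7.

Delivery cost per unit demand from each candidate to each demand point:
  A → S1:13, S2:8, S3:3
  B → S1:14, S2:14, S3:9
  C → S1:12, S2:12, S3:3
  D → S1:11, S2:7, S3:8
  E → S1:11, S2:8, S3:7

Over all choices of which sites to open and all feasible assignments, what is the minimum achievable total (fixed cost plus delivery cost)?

Open {C, D}; cheapest assignment that respects the capacities:
  C (cap 24, load 17): S1, S3 — cost 10×12 + 7×3 = 141
  D (cap 11, load 11): S2 — cost 11×7 = 77
  Shipping 218, fixed 246 → total 464.
  Any other capacity-feasible assignment to {C, D} ships for at least 218.
Compare {A, C}: its best feasible assignment gives total 499.
Compare {B, D}: its best feasible assignment gives total 526.
Every other set of open sites that can feasibly serve all demand totals ≥ 499 even under its best assignment. Minimum: 464.

464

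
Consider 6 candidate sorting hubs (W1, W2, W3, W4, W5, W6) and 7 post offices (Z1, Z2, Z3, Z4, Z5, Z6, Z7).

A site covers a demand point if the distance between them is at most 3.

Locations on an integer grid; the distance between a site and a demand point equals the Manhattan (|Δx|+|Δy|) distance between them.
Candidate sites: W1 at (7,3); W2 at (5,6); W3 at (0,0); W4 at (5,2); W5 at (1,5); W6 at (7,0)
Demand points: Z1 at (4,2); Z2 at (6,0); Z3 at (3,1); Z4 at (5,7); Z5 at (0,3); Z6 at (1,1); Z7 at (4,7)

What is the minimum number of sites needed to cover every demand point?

Coverage sets (demand points within 3 of each site):
  W1: {}
  W2: {Z4, Z7}
  W3: {Z5, Z6}
  W4: {Z1, Z2, Z3}
  W5: {Z5}
  W6: {Z2}
No 2 sites suffice: every size-2 union leaves at least one demand point uncovered.
But {W2, W3, W4} covers everything, so the minimum is 3.

3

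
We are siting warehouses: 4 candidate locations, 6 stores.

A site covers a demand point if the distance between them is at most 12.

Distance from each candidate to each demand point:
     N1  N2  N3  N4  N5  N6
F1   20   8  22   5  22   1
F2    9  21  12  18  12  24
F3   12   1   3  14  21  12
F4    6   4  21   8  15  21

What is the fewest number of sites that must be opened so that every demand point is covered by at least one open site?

2

Coverage sets (demand points within 12 of each site):
  F1: {N2, N4, N6}
  F2: {N1, N3, N5}
  F3: {N1, N2, N3, N6}
  F4: {N1, N2, N4}
No single site covers all 6 demand points.
But {F1, F2} covers everything, so the minimum is 2.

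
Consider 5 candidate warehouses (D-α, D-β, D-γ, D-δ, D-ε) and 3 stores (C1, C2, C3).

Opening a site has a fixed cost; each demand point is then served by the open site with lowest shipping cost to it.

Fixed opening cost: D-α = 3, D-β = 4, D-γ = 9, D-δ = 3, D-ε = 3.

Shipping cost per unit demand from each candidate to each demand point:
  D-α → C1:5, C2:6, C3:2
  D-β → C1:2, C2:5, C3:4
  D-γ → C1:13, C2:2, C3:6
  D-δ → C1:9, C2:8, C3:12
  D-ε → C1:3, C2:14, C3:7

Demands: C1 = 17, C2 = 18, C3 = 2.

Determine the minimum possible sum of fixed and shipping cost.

90

Open {D-α, D-β, D-γ}: assign each demand point to its cheapest open site.
  C1→D-β 17×2=34, C2→D-γ 18×2=36, C3→D-α 2×2=4
  shipping cost 74, fixed 16 → total 90.
Compare {D-β, D-γ}: shipping cost 78 + fixed 13 = 91.
Compare {D-α, D-β, D-γ, D-δ}: shipping cost 74 + fixed 19 = 93.
Compare {D-α, D-β, D-γ, D-ε}: shipping cost 74 + fixed 19 = 93.
All other subsets cost ≥ 91. Minimum total cost: 90.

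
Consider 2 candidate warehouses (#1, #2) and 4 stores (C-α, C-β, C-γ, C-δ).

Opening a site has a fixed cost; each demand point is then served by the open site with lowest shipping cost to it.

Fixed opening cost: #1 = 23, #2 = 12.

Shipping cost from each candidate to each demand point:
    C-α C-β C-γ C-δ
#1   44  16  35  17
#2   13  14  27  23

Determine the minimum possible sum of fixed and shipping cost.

89

Open {#2}: assign each demand point to its cheapest open site.
  C-α→#2 13, C-β→#2 14, C-γ→#2 27, C-δ→#2 23
  shipping cost 77, fixed 12 → total 89.
Compare {#1, #2}: shipping cost 71 + fixed 35 = 106.
Compare {#1}: shipping cost 112 + fixed 23 = 135.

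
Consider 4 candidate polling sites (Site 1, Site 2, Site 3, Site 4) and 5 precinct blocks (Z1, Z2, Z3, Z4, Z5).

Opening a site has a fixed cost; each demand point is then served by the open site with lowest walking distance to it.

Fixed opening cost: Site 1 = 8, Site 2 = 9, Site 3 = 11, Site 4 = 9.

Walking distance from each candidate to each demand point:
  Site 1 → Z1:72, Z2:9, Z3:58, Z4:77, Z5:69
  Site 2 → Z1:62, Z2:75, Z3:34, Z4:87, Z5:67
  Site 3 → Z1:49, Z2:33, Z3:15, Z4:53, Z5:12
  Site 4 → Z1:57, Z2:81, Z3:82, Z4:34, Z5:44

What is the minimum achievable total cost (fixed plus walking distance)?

Open {Site 1, Site 3, Site 4}: assign each demand point to its cheapest open site.
  Z1→Site 3 49, Z2→Site 1 9, Z3→Site 3 15, Z4→Site 4 34, Z5→Site 3 12
  walking distance 119, fixed 28 → total 147.
Compare {Site 1, Site 2, Site 3, Site 4}: walking distance 119 + fixed 37 = 156.
Compare {Site 1, Site 3}: walking distance 138 + fixed 19 = 157.
Compare {Site 3, Site 4}: walking distance 143 + fixed 20 = 163.
All other subsets cost ≥ 156. Minimum total cost: 147.

147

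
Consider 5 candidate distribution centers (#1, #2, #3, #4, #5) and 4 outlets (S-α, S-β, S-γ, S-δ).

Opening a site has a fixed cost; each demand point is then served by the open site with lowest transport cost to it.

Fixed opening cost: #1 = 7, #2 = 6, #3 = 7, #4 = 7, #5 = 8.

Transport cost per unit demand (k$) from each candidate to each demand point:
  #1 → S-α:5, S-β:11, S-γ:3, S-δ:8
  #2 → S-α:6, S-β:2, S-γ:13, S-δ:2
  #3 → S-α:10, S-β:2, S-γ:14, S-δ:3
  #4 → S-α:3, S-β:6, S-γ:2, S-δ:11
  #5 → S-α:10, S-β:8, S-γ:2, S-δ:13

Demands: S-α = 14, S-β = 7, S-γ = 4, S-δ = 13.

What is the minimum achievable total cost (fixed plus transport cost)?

Open {#2, #4}: assign each demand point to its cheapest open site.
  S-α→#4 14×3=42, S-β→#2 7×2=14, S-γ→#4 4×2=8, S-δ→#2 13×2=26
  transport cost 90, fixed 13 → total 103.
Compare {#1, #2, #4}: transport cost 90 + fixed 20 = 110.
Compare {#2, #3, #4}: transport cost 90 + fixed 20 = 110.
Compare {#2, #4, #5}: transport cost 90 + fixed 21 = 111.
All other subsets cost ≥ 110. Minimum total cost: 103.

103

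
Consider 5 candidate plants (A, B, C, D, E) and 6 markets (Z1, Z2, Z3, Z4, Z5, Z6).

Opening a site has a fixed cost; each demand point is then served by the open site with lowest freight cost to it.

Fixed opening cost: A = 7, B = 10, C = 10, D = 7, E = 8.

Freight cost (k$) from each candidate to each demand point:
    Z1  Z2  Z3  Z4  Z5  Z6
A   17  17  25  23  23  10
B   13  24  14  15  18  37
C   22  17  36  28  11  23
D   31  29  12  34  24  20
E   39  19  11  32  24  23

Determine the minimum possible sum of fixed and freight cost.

104

Open {A, B}: assign each demand point to its cheapest open site.
  Z1→B 13, Z2→A 17, Z3→B 14, Z4→B 15, Z5→B 18, Z6→A 10
  freight cost 87, fixed 17 → total 104.
Compare {A, B, C}: freight cost 80 + fixed 27 = 107.
Compare {A, B, D}: freight cost 85 + fixed 24 = 109.
Compare {A, B, E}: freight cost 84 + fixed 25 = 109.
All other subsets cost ≥ 107. Minimum total cost: 104.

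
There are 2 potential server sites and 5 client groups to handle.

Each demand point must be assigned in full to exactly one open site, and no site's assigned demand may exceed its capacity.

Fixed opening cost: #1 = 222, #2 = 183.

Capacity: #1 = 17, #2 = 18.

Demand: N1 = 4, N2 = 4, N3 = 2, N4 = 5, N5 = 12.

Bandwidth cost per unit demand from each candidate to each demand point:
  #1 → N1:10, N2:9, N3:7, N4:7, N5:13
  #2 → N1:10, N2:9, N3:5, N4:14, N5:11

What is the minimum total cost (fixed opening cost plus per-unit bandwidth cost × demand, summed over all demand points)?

Open {#1, #2}; cheapest assignment that respects the capacities:
  #1 (cap 17, load 13): N1, N2, N4 — cost 4×10 + 4×9 + 5×7 = 111
  #2 (cap 18, load 14): N3, N5 — cost 2×5 + 12×11 = 142
  Shipping 253, fixed 405 → total 658.
  Any other capacity-feasible assignment to {#1, #2} ships for at least 253.
Total demand is 27 and no other set of sites has combined capacity ≥ 27, so {#1, #2} is the only feasible choice of open sites. Minimum: 658.

658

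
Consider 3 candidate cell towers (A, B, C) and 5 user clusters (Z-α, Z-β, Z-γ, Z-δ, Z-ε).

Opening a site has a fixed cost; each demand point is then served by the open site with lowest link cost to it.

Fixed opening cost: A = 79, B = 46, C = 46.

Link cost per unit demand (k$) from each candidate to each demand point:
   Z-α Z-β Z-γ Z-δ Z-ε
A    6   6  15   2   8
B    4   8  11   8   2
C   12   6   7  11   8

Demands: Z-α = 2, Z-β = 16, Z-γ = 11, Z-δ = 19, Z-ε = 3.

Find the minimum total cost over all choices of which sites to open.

Open {A, C}: assign each demand point to its cheapest open site.
  Z-α→A 2×6=12, Z-β→A 16×6=96, Z-γ→C 11×7=77, Z-δ→A 19×2=38, Z-ε→A 3×8=24
  link cost 247, fixed 125 → total 372.
Compare {A, B}: link cost 269 + fixed 125 = 394.
Compare {A, B, C}: link cost 225 + fixed 171 = 396.
Compare {A}: link cost 335 + fixed 79 = 414.
All other subsets cost ≥ 394. Minimum total cost: 372.

372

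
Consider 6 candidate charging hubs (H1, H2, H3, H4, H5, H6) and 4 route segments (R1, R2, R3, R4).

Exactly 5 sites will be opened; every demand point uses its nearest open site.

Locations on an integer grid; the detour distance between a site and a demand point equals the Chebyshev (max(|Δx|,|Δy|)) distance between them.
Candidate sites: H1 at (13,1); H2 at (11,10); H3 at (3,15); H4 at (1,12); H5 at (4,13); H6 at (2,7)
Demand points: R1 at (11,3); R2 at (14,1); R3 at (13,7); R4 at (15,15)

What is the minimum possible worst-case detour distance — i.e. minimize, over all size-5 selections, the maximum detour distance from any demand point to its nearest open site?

5

Open {H1, H2, H3, H4, H5}.
  Farthest demand point is R4 at detour distance 5 (to H2); all others are ≤ 5.
With {H1, H2, H3, H4, H6} the worst case is 5.
With {H1, H2, H3, H5, H6} the worst case is 5.
No size-5 selection achieves below 5.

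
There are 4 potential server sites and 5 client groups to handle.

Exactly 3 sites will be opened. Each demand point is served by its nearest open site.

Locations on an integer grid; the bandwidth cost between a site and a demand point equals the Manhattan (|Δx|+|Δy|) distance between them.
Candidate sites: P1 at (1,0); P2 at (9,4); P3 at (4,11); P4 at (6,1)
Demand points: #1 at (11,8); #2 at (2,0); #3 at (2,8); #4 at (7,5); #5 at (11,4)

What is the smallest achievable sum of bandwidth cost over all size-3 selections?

Open {P1, P2, P3}.
  #1→P2 6, #2→P1 1, #3→P3 5, #4→P2 3, #5→P2 2  ⇒ total 17.
Compare {P1, P2, P4}: total 21.
Compare {P2, P3, P4}: total 21.
No size-3 selection does better; minimum is 17.

17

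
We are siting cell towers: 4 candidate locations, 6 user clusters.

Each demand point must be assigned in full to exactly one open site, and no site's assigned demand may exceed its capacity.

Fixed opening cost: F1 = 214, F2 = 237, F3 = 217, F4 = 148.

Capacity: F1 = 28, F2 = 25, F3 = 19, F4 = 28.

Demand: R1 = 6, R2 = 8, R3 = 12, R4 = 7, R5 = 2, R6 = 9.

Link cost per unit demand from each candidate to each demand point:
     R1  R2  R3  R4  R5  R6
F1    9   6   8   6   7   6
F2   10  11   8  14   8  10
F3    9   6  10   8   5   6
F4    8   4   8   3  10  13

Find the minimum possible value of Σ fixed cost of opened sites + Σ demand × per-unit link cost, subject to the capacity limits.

627

Open {F1, F4}; cheapest assignment that respects the capacities:
  F1 (cap 28, load 23): R3, R5, R6 — cost 12×8 + 2×7 + 9×6 = 164
  F4 (cap 28, load 21): R1, R2, R4 — cost 6×8 + 8×4 + 7×3 = 101
  Shipping 265, fixed 362 → total 627.
  Any other capacity-feasible assignment to {F1, F4} ships for at least 265.
Compare {F3, F4}: its best feasible assignment gives total 632.
Compare {F2, F4}: its best feasible assignment gives total 688.
Every other set of open sites that can feasibly serve all demand totals ≥ 632 even under its best assignment. Minimum: 627.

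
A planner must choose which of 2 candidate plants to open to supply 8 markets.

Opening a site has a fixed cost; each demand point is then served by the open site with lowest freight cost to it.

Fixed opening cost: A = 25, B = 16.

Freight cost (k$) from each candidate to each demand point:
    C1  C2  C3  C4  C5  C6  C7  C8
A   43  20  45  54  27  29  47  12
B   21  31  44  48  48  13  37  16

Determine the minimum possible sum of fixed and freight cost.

263

Open {A, B}: assign each demand point to its cheapest open site.
  C1→B 21, C2→A 20, C3→B 44, C4→B 48, C5→A 27, C6→B 13, C7→B 37, C8→A 12
  freight cost 222, fixed 41 → total 263.
Compare {B}: freight cost 258 + fixed 16 = 274.
Compare {A}: freight cost 277 + fixed 25 = 302.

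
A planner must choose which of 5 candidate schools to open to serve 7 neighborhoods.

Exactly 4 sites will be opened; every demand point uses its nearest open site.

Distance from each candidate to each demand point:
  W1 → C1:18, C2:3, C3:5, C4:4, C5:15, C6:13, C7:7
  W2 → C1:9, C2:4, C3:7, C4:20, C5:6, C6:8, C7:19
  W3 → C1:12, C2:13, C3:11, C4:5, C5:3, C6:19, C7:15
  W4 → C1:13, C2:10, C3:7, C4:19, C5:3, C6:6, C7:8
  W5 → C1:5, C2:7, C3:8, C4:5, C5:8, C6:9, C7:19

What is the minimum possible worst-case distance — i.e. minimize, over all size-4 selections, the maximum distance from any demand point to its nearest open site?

7

Open {W1, W2, W4, W5}.
  Farthest demand point is C7 at distance 7 (to W1); all others are ≤ 7.
With {W1, W3, W4, W5} the worst case is 7.
With {W1, W2, W3, W5} the worst case is 8.
No size-4 selection achieves below 7.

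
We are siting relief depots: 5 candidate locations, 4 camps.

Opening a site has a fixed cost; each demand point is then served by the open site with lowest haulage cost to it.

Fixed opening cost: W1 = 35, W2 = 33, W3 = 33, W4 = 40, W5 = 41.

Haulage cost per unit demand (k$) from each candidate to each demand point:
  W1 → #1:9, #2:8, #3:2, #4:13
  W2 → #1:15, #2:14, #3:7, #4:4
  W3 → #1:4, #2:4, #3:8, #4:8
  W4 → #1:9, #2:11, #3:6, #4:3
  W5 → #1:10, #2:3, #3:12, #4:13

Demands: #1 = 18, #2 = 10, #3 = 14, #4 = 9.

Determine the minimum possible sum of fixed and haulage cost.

Open {W1, W3, W4}: assign each demand point to its cheapest open site.
  #1→W3 18×4=72, #2→W3 10×4=40, #3→W1 14×2=28, #4→W4 9×3=27
  haulage cost 167, fixed 108 → total 275.
Compare {W1, W2, W3}: haulage cost 176 + fixed 101 = 277.
Compare {W1, W3}: haulage cost 212 + fixed 68 = 280.
Compare {W3, W4}: haulage cost 223 + fixed 73 = 296.
All other subsets cost ≥ 277. Minimum total cost: 275.

275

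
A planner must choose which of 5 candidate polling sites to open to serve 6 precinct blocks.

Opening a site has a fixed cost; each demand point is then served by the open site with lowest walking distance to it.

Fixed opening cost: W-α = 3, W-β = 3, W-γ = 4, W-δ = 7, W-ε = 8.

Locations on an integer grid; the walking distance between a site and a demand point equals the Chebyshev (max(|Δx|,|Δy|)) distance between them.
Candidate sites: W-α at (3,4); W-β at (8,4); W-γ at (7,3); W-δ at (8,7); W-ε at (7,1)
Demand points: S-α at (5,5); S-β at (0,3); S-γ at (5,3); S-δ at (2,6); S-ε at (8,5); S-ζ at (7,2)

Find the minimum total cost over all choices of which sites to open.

18

Open {W-α, W-β}: assign each demand point to its cheapest open site.
  S-α→W-α 2, S-β→W-α 3, S-γ→W-α 2, S-δ→W-α 2, S-ε→W-β 1, S-ζ→W-β 2
  walking distance 12, fixed 6 → total 18.
Compare {W-α, W-γ}: walking distance 12 + fixed 7 = 19.
Compare {W-α}: walking distance 18 + fixed 3 = 21.
Compare {W-α, W-β, W-γ}: walking distance 11 + fixed 10 = 21.
All other subsets cost ≥ 19. Minimum total cost: 18.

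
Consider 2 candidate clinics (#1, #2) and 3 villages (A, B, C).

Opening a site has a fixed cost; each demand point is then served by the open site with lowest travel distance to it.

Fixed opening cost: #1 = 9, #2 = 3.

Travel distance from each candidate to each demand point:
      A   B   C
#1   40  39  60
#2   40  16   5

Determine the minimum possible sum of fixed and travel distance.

Open {#2}: assign each demand point to its cheapest open site.
  A→#2 40, B→#2 16, C→#2 5
  travel distance 61, fixed 3 → total 64.
Compare {#1, #2}: travel distance 61 + fixed 12 = 73.
Compare {#1}: travel distance 139 + fixed 9 = 148.

64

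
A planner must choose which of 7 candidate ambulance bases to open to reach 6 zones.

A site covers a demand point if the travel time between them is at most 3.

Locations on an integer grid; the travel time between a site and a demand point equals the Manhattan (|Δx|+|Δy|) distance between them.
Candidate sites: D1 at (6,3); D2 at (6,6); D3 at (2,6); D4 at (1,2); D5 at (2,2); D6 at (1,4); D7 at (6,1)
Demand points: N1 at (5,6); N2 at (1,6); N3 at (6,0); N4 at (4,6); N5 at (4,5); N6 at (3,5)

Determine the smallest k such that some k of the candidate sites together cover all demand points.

Coverage sets (demand points within 3 of each site):
  D1: {N3}
  D2: {N1, N4, N5}
  D3: {N1, N2, N4, N5, N6}
  D4: {}
  D5: {}
  D6: {N2, N6}
  D7: {N3}
No single site covers all 6 demand points.
But {D1, D3} covers everything, so the minimum is 2.

2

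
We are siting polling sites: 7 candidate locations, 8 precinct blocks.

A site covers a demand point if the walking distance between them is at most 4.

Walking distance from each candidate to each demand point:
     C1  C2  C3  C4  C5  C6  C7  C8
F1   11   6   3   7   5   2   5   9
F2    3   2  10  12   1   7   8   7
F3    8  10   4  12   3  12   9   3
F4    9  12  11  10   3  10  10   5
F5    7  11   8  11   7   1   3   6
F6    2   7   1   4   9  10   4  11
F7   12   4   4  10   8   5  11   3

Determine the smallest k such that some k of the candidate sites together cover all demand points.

4

Coverage sets (demand points within 4 of each site):
  F1: {C3, C6}
  F2: {C1, C2, C5}
  F3: {C3, C5, C8}
  F4: {C5}
  F5: {C6, C7}
  F6: {C1, C3, C4, C7}
  F7: {C2, C3, C8}
No 3 sites suffice: every size-3 union leaves at least one demand point uncovered.
But {F1, F2, F3, F6} covers everything, so the minimum is 4.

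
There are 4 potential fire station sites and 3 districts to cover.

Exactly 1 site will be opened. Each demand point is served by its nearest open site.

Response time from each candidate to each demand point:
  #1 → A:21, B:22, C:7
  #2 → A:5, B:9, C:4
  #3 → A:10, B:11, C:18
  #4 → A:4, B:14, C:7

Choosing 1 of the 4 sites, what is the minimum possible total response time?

Open {#2}.
  A→#2 5, B→#2 9, C→#2 4  ⇒ total 18.
Compare {#4}: total 25.
Compare {#3}: total 39.
No size-1 selection does better; minimum is 18.

18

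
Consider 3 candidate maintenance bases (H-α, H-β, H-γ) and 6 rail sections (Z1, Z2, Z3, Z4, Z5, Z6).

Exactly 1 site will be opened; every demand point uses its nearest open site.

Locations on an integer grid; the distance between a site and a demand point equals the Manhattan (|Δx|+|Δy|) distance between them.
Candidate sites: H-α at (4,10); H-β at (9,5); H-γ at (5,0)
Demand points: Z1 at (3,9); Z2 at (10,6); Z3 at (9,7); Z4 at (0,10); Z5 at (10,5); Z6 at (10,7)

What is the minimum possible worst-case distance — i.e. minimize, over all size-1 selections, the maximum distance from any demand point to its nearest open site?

11

Open {H-α}.
  Farthest demand point is Z5 at distance 11 (to H-α); all others are ≤ 11.
With {H-β} the worst case is 14.
With {H-γ} the worst case is 15.
No size-1 selection achieves below 11.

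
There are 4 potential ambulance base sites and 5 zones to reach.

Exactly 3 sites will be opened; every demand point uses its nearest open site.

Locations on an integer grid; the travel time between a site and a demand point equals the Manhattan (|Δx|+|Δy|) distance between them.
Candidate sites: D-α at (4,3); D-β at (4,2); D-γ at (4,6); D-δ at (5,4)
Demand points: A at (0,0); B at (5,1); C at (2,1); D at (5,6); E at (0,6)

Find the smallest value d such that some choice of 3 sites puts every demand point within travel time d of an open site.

6

Open {D-α, D-β, D-γ}.
  Farthest demand point is A at travel time 6 (to D-β); all others are ≤ 6.
With {D-β, D-γ, D-δ} the worst case is 6.
With {D-α, D-β, D-δ} the worst case is 7.
No size-3 selection achieves below 6.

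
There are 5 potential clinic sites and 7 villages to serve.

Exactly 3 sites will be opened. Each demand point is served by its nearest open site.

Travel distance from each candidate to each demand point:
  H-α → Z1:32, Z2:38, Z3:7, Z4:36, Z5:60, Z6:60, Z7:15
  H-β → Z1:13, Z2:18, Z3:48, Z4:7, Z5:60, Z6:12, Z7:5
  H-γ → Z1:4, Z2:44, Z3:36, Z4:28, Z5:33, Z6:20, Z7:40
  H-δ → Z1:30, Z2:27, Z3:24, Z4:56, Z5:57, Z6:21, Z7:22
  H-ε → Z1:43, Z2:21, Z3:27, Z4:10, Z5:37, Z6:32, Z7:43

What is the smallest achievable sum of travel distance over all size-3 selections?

Open {H-α, H-β, H-γ}.
  Z1→H-γ 4, Z2→H-β 18, Z3→H-α 7, Z4→H-β 7, Z5→H-γ 33, Z6→H-β 12, Z7→H-β 5  ⇒ total 86.
Compare {H-α, H-β, H-ε}: total 99.
Compare {H-β, H-γ, H-δ}: total 103.
No size-3 selection does better; minimum is 86.

86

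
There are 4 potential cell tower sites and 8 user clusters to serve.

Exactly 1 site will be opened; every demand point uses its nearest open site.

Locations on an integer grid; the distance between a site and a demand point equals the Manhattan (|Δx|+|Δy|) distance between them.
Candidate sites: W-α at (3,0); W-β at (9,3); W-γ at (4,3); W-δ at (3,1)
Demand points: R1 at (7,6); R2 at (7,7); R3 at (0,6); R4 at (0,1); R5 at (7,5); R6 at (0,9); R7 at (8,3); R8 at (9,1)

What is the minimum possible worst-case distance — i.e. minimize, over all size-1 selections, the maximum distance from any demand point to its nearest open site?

10

Open {W-γ}.
  Farthest demand point is R6 at distance 10 (to W-γ); all others are ≤ 10.
With {W-δ} the worst case is 11.
With {W-α} the worst case is 12.
No size-1 selection achieves below 10.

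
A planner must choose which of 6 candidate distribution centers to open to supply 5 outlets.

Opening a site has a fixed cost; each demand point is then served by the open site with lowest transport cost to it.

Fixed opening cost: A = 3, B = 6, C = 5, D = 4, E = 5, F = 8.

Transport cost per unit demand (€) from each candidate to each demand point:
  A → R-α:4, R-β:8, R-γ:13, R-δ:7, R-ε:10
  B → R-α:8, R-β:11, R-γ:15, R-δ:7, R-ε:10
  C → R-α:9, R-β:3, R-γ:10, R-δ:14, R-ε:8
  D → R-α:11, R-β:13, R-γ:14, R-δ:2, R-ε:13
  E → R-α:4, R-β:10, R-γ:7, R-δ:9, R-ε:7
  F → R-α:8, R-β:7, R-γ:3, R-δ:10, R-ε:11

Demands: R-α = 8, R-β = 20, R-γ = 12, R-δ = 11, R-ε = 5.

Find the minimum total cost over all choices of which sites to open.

207

Open {C, D, E, F}: assign each demand point to its cheapest open site.
  R-α→E 8×4=32, R-β→C 20×3=60, R-γ→F 12×3=36, R-δ→D 11×2=22, R-ε→E 5×7=35
  transport cost 185, fixed 22 → total 207.
Compare {A, C, D, F}: transport cost 190 + fixed 20 = 210.
Compare {A, C, D, E, F}: transport cost 185 + fixed 25 = 210.
Compare {B, C, D, E, F}: transport cost 185 + fixed 28 = 213.
All other subsets cost ≥ 210. Minimum total cost: 207.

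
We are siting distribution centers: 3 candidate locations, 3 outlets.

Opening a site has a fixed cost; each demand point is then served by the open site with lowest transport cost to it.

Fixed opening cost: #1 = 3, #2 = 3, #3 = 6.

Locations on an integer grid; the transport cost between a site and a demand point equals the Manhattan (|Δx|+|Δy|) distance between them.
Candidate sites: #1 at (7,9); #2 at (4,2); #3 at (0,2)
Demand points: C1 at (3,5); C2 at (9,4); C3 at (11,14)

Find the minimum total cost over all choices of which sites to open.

26

Open {#1, #2}: assign each demand point to its cheapest open site.
  C1→#2 4, C2→#1 7, C3→#1 9
  transport cost 20, fixed 6 → total 26.
Compare {#1}: transport cost 24 + fixed 3 = 27.
Compare {#1, #3}: transport cost 22 + fixed 9 = 31.
Compare {#1, #2, #3}: transport cost 20 + fixed 12 = 32.
All other subsets cost ≥ 27. Minimum total cost: 26.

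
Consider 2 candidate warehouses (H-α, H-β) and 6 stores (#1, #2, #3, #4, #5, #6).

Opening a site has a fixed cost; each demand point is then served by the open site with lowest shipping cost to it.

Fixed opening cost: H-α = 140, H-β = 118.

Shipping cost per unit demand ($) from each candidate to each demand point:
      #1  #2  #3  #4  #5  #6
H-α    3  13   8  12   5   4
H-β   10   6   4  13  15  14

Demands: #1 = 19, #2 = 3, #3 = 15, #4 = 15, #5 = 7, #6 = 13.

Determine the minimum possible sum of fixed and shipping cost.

Open {H-α}: assign each demand point to its cheapest open site.
  #1→H-α 19×3=57, #2→H-α 3×13=39, #3→H-α 15×8=120, #4→H-α 15×12=180, #5→H-α 7×5=35, #6→H-α 13×4=52
  shipping cost 483, fixed 140 → total 623.
Compare {H-α, H-β}: shipping cost 402 + fixed 258 = 660.
Compare {H-β}: shipping cost 750 + fixed 118 = 868.

623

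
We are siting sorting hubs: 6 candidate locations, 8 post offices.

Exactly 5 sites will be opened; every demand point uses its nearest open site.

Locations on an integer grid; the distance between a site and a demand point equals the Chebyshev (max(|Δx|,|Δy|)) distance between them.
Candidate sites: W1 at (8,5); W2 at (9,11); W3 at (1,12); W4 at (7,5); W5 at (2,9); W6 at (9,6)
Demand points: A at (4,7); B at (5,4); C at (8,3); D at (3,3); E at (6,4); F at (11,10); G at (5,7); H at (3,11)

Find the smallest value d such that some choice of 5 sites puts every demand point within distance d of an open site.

4

Open {W1, W2, W3, W4, W5}.
  Farthest demand point is D at distance 4 (to W4); all others are ≤ 4.
With {W1, W2, W3, W4, W6} the worst case is 4.
With {W1, W2, W4, W5, W6} the worst case is 4.
No size-5 selection achieves below 4.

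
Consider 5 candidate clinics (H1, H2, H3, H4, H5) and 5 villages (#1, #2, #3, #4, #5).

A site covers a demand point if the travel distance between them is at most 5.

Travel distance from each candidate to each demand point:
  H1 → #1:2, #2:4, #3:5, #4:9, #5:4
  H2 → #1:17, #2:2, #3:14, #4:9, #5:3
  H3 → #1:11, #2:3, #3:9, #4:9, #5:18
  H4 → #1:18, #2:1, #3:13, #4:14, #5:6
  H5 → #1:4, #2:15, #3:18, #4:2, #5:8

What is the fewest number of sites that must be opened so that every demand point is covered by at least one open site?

2

Coverage sets (demand points within 5 of each site):
  H1: {#1, #2, #3, #5}
  H2: {#2, #5}
  H3: {#2}
  H4: {#2}
  H5: {#1, #4}
No single site covers all 5 demand points.
But {H1, H5} covers everything, so the minimum is 2.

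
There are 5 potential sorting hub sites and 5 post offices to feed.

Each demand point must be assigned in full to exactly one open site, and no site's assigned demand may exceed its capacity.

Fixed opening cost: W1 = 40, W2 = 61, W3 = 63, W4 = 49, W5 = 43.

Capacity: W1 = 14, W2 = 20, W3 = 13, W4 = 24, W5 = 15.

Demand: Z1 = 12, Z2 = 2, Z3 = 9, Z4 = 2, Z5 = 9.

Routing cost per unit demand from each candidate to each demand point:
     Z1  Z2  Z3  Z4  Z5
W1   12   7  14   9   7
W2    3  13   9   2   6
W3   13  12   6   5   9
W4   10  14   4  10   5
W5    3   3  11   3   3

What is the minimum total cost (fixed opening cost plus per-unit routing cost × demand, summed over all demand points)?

Open {W4, W5}; cheapest assignment that respects the capacities:
  W4 (cap 24, load 20): Z3, Z4, Z5 — cost 9×4 + 2×10 + 9×5 = 101
  W5 (cap 15, load 14): Z1, Z2 — cost 12×3 + 2×3 = 42
  Shipping 143, fixed 92 → total 235.
  Any other capacity-feasible assignment to {W4, W5} ships for at least 143.
Compare {W2, W4}: its best feasible assignment gives total 257.
Compare {W2, W4, W5}: its best feasible assignment gives total 262.
Every other set of open sites that can feasibly serve all demand totals ≥ 257 even under its best assignment. Minimum: 235.

235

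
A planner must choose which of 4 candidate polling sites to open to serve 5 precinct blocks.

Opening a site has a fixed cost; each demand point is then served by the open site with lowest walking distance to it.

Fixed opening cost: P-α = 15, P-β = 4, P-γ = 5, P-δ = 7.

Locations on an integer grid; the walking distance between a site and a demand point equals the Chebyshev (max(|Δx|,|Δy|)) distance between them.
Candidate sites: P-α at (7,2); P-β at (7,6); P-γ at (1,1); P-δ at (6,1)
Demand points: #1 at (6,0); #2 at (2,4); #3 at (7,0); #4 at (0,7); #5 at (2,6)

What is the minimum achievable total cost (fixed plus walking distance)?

Open {P-δ}: assign each demand point to its cheapest open site.
  #1→P-δ 1, #2→P-δ 4, #3→P-δ 1, #4→P-δ 6, #5→P-δ 5
  walking distance 17, fixed 7 → total 24.
Compare {P-β, P-δ}: walking distance 17 + fixed 11 = 28.
Compare {P-γ, P-δ}: walking distance 16 + fixed 12 = 28.
Compare {P-γ}: walking distance 25 + fixed 5 = 30.
All other subsets cost ≥ 28. Minimum total cost: 24.

24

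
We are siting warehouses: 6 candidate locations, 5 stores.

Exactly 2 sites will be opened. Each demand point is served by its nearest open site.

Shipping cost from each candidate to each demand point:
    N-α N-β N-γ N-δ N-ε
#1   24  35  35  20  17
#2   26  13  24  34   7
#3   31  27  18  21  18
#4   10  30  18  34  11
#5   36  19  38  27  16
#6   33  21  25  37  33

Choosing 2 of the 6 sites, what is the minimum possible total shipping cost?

82

Open {#2, #4}.
  N-α→#4 10, N-β→#2 13, N-γ→#4 18, N-δ→#2 34, N-ε→#2 7  ⇒ total 82.
Compare {#2, #3}: total 85.
Compare {#4, #5}: total 85.
No size-2 selection does better; minimum is 82.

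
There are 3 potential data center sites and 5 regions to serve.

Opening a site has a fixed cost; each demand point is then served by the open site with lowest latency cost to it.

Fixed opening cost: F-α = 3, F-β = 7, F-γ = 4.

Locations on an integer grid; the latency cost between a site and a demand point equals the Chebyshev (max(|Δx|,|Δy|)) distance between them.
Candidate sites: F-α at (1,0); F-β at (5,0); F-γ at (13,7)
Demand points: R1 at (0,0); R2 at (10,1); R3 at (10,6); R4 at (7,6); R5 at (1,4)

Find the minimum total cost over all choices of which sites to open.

Open {F-α, F-γ}: assign each demand point to its cheapest open site.
  R1→F-α 1, R2→F-γ 6, R3→F-γ 3, R4→F-α 6, R5→F-α 4
  latency cost 20, fixed 7 → total 27.
Compare {F-α}: latency cost 29 + fixed 3 = 32.
Compare {F-α, F-β}: latency cost 22 + fixed 10 = 32.
Compare {F-β}: latency cost 26 + fixed 7 = 33.
All other subsets cost ≥ 32. Minimum total cost: 27.

27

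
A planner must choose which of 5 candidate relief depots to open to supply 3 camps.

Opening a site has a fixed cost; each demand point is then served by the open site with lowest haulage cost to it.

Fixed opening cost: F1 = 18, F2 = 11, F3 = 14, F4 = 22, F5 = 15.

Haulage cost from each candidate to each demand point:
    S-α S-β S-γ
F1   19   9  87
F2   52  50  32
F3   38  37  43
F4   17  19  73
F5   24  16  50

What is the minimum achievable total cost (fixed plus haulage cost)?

Open {F1, F2}: assign each demand point to its cheapest open site.
  S-α→F1 19, S-β→F1 9, S-γ→F2 32
  haulage cost 60, fixed 29 → total 89.
Compare {F2, F5}: haulage cost 72 + fixed 26 = 98.
Compare {F2, F4}: haulage cost 68 + fixed 33 = 101.
Compare {F1, F3}: haulage cost 71 + fixed 32 = 103.
All other subsets cost ≥ 98. Minimum total cost: 89.

89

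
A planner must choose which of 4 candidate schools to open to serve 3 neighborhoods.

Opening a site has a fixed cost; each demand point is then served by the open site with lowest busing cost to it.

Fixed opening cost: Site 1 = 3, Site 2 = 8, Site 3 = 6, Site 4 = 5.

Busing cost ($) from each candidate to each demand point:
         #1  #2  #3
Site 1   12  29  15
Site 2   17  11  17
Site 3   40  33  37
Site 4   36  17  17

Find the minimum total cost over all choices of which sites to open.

Open {Site 1, Site 2}: assign each demand point to its cheapest open site.
  #1→Site 1 12, #2→Site 2 11, #3→Site 1 15
  busing cost 38, fixed 11 → total 49.
Compare {Site 1, Site 4}: busing cost 44 + fixed 8 = 52.
Compare {Site 2}: busing cost 45 + fixed 8 = 53.
Compare {Site 1, Site 2, Site 4}: busing cost 38 + fixed 16 = 54.
All other subsets cost ≥ 52. Minimum total cost: 49.

49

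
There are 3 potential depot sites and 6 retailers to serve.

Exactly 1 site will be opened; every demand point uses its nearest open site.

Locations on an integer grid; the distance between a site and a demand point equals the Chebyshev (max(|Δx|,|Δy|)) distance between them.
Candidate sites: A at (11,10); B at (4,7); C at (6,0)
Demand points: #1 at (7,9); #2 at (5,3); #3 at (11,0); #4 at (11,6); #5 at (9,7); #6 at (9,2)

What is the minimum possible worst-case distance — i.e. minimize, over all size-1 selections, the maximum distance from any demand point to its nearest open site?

Open {B}.
  Farthest demand point is #3 at distance 7 (to B); all others are ≤ 7.
With {C} the worst case is 9.
With {A} the worst case is 10.
No size-1 selection achieves below 7.

7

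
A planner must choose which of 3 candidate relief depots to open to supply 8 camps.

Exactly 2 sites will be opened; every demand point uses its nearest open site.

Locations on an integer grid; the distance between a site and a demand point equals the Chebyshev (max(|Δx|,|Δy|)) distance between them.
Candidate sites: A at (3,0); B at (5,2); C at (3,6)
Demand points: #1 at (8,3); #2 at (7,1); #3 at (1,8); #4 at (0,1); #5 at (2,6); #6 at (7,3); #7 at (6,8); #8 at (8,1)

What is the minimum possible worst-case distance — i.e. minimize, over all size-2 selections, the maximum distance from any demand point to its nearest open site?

Open {A, C}.
  Farthest demand point is #1 at distance 5 (to A); all others are ≤ 5.
With {B, C} the worst case is 5.
With {A, B} the worst case is 6.
No size-2 selection achieves below 5.

5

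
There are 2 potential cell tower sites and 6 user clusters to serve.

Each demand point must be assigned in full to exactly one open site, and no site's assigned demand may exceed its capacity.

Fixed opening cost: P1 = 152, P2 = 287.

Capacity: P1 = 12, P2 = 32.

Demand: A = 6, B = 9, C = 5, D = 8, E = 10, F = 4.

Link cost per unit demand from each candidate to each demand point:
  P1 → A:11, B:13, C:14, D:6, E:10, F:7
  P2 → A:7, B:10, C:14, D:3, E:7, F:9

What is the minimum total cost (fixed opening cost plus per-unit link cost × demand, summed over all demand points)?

787

Open {P1, P2}; cheapest assignment that respects the capacities:
  P1 (cap 12, load 10): A, F — cost 6×11 + 4×7 = 94
  P2 (cap 32, load 32): B, C, D, E — cost 9×10 + 5×14 + 8×3 + 10×7 = 254
  Shipping 348, fixed 439 → total 787.
  Any other capacity-feasible assignment to {P1, P2} ships for at least 348.
Total demand is 42 and no other set of sites has combined capacity ≥ 42, so {P1, P2} is the only feasible choice of open sites. Minimum: 787.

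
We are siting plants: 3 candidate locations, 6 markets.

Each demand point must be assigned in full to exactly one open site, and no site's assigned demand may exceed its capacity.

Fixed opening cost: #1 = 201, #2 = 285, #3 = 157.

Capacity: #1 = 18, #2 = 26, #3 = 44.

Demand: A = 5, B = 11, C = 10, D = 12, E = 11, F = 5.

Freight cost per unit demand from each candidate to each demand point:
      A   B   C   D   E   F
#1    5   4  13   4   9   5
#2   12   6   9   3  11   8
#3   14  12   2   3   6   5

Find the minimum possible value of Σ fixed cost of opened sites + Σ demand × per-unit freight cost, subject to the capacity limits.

Open {#1, #3}; cheapest assignment that respects the capacities:
  #1 (cap 18, load 16): A, B — cost 5×5 + 11×4 = 69
  #3 (cap 44, load 38): C, D, E, F — cost 10×2 + 12×3 + 11×6 + 5×5 = 147
  Shipping 216, fixed 358 → total 574.
  Any other capacity-feasible assignment to {#1, #3} ships for at least 216.
Compare {#2, #3}: its best feasible assignment gives total 715.
Compare {#1, #2, #3}: its best feasible assignment gives total 859.
Every other set of open sites that can feasibly serve all demand totals ≥ 715 even under its best assignment. Minimum: 574.

574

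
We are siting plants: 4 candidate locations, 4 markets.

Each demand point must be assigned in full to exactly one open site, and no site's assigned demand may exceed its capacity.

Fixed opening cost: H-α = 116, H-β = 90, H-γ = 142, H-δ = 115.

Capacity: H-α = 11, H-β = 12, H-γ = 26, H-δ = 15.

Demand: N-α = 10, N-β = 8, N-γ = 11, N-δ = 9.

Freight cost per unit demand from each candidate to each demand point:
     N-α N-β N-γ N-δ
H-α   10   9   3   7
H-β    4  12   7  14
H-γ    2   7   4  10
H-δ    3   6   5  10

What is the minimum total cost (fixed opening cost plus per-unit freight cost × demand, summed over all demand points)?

Open {H-α, H-γ, H-δ}; cheapest assignment that respects the capacities:
  H-α (cap 11, load 9): N-δ — cost 9×7 = 63
  H-γ (cap 26, load 21): N-α, N-γ — cost 10×2 + 11×4 = 64
  H-δ (cap 15, load 8): N-β — cost 8×6 = 48
  Shipping 175, fixed 373 → total 548.
  Any other capacity-feasible assignment to {H-α, H-γ, H-δ} ships for at least 175.
Compare {H-α, H-β, H-γ}: its best feasible assignment gives total 551.
Compare {H-β, H-γ, H-δ}: its best feasible assignment gives total 569.
Every other set of open sites that can feasibly serve all demand totals ≥ 551 even under its best assignment. Minimum: 548.

548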